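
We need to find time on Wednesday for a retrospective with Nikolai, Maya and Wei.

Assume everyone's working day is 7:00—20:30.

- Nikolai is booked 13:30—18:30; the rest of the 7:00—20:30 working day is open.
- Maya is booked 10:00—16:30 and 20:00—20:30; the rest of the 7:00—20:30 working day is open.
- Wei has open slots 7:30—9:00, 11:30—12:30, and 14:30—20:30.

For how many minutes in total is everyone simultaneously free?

Nikolai free within 07:00–20:30: 07:00–13:30, 18:30–20:30.
Maya free within 07:00–20:30: 07:00–10:00, 16:30–20:00.
Nikolai ∩ Maya: 07:00–10:00, 18:30–20:00.
Nikolai ∩ Maya ∩ Wei: 07:30–09:00, 18:30–20:00.
Total common minutes: 90 + 90 = 180.

180 minutes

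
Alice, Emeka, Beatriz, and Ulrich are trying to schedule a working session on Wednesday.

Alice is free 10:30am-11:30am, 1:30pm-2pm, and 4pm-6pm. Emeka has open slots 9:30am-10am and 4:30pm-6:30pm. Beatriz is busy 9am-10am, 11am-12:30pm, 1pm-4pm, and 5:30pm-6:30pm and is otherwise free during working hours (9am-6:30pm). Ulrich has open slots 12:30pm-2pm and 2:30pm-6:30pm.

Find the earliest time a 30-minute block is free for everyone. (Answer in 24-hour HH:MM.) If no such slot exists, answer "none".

16:30

Beatriz free within 09:00–18:30: 10:00–11:00, 12:30–13:00, 16:00–17:30.
Alice ∩ Emeka: 16:30–18:00.
Alice ∩ Emeka ∩ Beatriz: 16:30–17:30.
Alice ∩ Emeka ∩ Beatriz ∩ Ulrich: 16:30–17:30.
Windows ≥ 30 min: 16:30–17:30.
Earliest such window starts at 16:30.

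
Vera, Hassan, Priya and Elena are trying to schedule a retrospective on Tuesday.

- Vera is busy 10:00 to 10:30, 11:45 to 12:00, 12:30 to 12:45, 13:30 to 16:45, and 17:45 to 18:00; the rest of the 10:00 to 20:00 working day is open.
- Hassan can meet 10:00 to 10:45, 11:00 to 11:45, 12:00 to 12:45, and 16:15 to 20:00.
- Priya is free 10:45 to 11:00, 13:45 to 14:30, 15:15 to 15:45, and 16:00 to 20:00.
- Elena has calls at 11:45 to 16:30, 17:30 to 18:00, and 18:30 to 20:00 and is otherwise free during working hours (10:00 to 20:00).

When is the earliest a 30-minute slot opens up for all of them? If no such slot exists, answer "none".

16:45

Vera free within 10:00–20:00: 10:30–11:45, 12:00–12:30, 12:45–13:30, 16:45–17:45, 18:00–20:00.
Elena free within 10:00–20:00: 10:00–11:45, 16:30–17:30, 18:00–18:30.
Vera ∩ Hassan: 10:30–10:45, 11:00–11:45, 12:00–12:30, 16:45–17:45, 18:00–20:00.
Vera ∩ Hassan ∩ Priya: 16:45–17:45, 18:00–20:00.
Vera ∩ Hassan ∩ Priya ∩ Elena: 16:45–17:30, 18:00–18:30.
Windows ≥ 30 min: 16:45–17:30, 18:00–18:30.
Earliest such window starts at 16:45.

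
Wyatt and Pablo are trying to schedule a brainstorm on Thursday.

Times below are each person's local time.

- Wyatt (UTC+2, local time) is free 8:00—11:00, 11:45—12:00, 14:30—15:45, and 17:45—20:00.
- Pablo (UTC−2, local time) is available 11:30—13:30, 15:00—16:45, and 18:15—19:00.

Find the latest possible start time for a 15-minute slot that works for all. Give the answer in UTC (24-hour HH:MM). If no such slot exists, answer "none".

17:45

Wyatt → UTC: 06:00–09:00, 09:45–10:00, 12:30–13:45, 15:45–18:00.
Pablo → UTC: 13:30–15:30, 17:00–18:45, 20:15–21:00.
Wyatt ∩ Pablo: 13:30–13:45, 17:00–18:00.
Windows ≥ 15 min: 13:30–13:45, 17:00–18:00.
Latest start in the last window 17:00–18:00 is 18:00 − 15 min = 17:45.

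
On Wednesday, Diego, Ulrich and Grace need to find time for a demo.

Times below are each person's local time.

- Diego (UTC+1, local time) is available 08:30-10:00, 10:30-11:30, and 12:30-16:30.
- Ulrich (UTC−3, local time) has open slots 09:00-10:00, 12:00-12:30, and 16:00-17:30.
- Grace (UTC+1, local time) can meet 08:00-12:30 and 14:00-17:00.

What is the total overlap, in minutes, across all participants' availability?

Diego → UTC: 07:30–09:00, 09:30–10:30, 11:30–15:30.
Ulrich → UTC: 12:00–13:00, 15:00–15:30, 19:00–20:30.
Grace → UTC: 07:00–11:30, 13:00–16:00.
Diego ∩ Ulrich: 12:00–13:00, 15:00–15:30.
Diego ∩ Ulrich ∩ Grace: 15:00–15:30.
Total common minutes: 30.

30 minutes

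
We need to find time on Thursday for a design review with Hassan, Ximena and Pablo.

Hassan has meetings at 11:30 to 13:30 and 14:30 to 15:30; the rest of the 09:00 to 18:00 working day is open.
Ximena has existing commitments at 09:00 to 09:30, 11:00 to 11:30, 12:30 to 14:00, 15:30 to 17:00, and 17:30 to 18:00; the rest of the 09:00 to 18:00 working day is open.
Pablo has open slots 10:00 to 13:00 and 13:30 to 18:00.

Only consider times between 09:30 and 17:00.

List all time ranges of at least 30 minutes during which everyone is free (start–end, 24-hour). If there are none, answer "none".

10:00–11:00, 14:00–14:30

Hassan free within 09:00–18:00: 09:00–11:30, 13:30–14:30, 15:30–18:00.
Ximena free within 09:00–18:00: 09:30–11:00, 11:30–12:30, 14:00–15:30, 17:00–17:30.
Hassan ∩ Ximena: 09:30–11:00, 14:00–14:30, 17:00–17:30.
Hassan ∩ Ximena ∩ Pablo: 10:00–11:00, 14:00–14:30, 17:00–17:30.
Restricted to 09:30–17:00: 10:00–11:00, 14:00–14:30.
Windows ≥ 30 min: 10:00–11:00, 14:00–14:30.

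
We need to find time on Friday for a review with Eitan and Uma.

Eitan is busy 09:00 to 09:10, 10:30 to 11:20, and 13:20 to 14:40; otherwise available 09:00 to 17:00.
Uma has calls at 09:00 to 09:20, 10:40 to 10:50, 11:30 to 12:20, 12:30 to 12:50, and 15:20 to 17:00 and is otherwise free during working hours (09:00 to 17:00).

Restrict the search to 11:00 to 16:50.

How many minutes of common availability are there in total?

Eitan free within 09:00–17:00: 09:10–10:30, 11:20–13:20, 14:40–17:00.
Uma free within 09:00–17:00: 09:20–10:40, 10:50–11:30, 12:20–12:30, 12:50–15:20.
Eitan ∩ Uma: 09:20–10:30, 11:20–11:30, 12:20–12:30, 12:50–13:20, 14:40–15:20.
Restricted to 11:00–16:50: 11:20–11:30, 12:20–12:30, 12:50–13:20, 14:40–15:20.
Total common minutes: 10 + 10 + 30 + 40 = 90.

90 minutes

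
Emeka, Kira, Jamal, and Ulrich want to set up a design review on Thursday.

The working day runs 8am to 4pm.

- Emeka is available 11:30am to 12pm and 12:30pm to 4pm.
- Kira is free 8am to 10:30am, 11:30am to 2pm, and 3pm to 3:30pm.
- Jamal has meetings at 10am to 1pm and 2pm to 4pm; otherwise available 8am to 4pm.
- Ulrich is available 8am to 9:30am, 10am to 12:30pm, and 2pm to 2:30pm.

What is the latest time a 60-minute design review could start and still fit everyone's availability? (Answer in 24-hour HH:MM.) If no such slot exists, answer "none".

none

Jamal free within 08:00–16:00: 08:00–10:00, 13:00–14:00.
Emeka ∩ Kira: 11:30–12:00, 12:30–14:00, 15:00–15:30.
Emeka ∩ Kira ∩ Jamal: 13:00–14:00.
Emeka ∩ Kira ∩ Jamal ∩ Ulrich: (none).
Windows ≥ 60 min: (none).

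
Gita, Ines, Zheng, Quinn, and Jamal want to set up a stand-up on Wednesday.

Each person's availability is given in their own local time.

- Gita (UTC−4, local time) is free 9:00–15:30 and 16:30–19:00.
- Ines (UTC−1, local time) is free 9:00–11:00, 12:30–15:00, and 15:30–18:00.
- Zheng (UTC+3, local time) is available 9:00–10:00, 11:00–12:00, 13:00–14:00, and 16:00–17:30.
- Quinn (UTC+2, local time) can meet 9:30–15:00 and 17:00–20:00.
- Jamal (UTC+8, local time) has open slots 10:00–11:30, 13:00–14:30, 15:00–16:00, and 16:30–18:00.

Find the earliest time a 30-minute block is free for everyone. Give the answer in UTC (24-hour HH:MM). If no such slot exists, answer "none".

Gita → UTC: 13:00–19:30, 20:30–23:00.
Ines → UTC: 10:00–12:00, 13:30–16:00, 16:30–19:00.
Zheng → UTC: 06:00–07:00, 08:00–09:00, 10:00–11:00, 13:00–14:30.
Quinn → UTC: 07:30–13:00, 15:00–18:00.
Jamal → UTC: 02:00–03:30, 05:00–06:30, 07:00–08:00, 08:30–10:00.
Gita ∩ Ines: 13:30–16:00, 16:30–19:00.
Gita ∩ Ines ∩ Zheng: 13:30–14:30.
Gita ∩ Ines ∩ Zheng ∩ Quinn: (none).
Gita ∩ Ines ∩ Zheng ∩ Quinn ∩ Jamal: (none).
Windows ≥ 30 min: (none).

none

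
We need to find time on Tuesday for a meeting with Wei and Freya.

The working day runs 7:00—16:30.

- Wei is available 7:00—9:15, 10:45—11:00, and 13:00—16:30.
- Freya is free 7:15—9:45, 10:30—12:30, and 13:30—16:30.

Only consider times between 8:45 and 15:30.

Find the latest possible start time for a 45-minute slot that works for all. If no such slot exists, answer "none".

14:45

Wei ∩ Freya: 07:15–09:15, 10:45–11:00, 13:30–16:30.
Restricted to 08:45–15:30: 08:45–09:15, 10:45–11:00, 13:30–15:30.
Windows ≥ 45 min: 13:30–15:30.
Latest start in the last window 13:30–15:30 is 15:30 − 45 min = 14:45.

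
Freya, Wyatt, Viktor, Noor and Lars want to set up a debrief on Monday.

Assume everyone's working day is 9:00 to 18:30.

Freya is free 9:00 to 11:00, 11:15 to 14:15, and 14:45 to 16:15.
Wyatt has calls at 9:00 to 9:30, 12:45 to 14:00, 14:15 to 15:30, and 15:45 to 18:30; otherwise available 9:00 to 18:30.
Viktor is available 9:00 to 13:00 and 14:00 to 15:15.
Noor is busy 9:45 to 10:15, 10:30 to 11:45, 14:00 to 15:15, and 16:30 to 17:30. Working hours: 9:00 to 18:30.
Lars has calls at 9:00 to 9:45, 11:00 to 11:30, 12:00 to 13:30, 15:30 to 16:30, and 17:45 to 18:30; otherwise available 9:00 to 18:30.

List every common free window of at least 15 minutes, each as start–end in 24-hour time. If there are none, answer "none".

10:15–10:30, 11:45–12:00

Wyatt free within 09:00–18:30: 09:30–12:45, 14:00–14:15, 15:30–15:45.
Noor free within 09:00–18:30: 09:00–09:45, 10:15–10:30, 11:45–14:00, 15:15–16:30, 17:30–18:30.
Lars free within 09:00–18:30: 09:45–11:00, 11:30–12:00, 13:30–15:30, 16:30–17:45.
Freya ∩ Wyatt: 09:30–11:00, 11:15–12:45, 14:00–14:15, 15:30–15:45.
Freya ∩ Wyatt ∩ Viktor: 09:30–11:00, 11:15–12:45, 14:00–14:15.
Freya ∩ Wyatt ∩ Viktor ∩ Noor: 09:30–09:45, 10:15–10:30, 11:45–12:45.
Freya ∩ Wyatt ∩ Viktor ∩ Noor ∩ Lars: 10:15–10:30, 11:45–12:00.
Windows ≥ 15 min: 10:15–10:30, 11:45–12:00.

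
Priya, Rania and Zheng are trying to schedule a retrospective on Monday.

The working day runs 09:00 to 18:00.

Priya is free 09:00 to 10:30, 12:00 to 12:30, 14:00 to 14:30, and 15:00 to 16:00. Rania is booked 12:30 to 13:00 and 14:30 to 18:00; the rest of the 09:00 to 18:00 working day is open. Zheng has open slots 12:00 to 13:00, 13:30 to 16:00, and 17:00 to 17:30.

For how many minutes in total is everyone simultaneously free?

Rania free within 09:00–18:00: 09:00–12:30, 13:00–14:30.
Priya ∩ Rania: 09:00–10:30, 12:00–12:30, 14:00–14:30.
Priya ∩ Rania ∩ Zheng: 12:00–12:30, 14:00–14:30.
Total common minutes: 30 + 30 = 60.

60 minutes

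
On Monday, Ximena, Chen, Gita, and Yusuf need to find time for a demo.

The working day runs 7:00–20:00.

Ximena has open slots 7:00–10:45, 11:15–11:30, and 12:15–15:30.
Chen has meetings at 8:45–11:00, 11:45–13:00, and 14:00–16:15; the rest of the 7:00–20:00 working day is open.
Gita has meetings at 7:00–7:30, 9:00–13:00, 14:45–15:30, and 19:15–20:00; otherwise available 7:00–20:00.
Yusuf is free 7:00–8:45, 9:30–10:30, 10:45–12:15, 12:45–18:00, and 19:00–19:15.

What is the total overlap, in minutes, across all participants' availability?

Chen free within 07:00–20:00: 07:00–08:45, 11:00–11:45, 13:00–14:00, 16:15–20:00.
Gita free within 07:00–20:00: 07:30–09:00, 13:00–14:45, 15:30–19:15.
Ximena ∩ Chen: 07:00–08:45, 11:15–11:30, 13:00–14:00.
Ximena ∩ Chen ∩ Gita: 07:30–08:45, 13:00–14:00.
Ximena ∩ Chen ∩ Gita ∩ Yusuf: 07:30–08:45, 13:00–14:00.
Total common minutes: 75 + 60 = 135.

135 minutes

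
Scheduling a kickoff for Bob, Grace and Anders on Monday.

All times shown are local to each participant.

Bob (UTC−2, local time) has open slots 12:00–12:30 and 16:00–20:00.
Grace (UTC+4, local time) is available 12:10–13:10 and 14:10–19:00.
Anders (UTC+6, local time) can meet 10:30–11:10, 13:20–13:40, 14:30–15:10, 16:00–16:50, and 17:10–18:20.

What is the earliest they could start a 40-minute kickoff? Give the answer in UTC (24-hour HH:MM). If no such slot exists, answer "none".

none

Bob → UTC: 14:00–14:30, 18:00–22:00.
Grace → UTC: 08:10–09:10, 10:10–15:00.
Anders → UTC: 04:30–05:10, 07:20–07:40, 08:30–09:10, 10:00–10:50, 11:10–12:20.
Bob ∩ Grace: 14:00–14:30.
Bob ∩ Grace ∩ Anders: (none).
Windows ≥ 40 min: (none).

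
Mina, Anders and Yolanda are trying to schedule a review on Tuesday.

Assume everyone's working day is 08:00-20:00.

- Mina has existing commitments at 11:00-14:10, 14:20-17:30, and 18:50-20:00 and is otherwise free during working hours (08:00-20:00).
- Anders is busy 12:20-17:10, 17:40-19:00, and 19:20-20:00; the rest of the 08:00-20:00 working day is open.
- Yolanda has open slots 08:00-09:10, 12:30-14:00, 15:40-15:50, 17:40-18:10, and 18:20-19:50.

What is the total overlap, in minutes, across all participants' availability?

Mina free within 08:00–20:00: 08:00–11:00, 14:10–14:20, 17:30–18:50.
Anders free within 08:00–20:00: 08:00–12:20, 17:10–17:40, 19:00–19:20.
Mina ∩ Anders: 08:00–11:00, 17:30–17:40.
Mina ∩ Anders ∩ Yolanda: 08:00–09:10.
Total common minutes: 70.

70 minutes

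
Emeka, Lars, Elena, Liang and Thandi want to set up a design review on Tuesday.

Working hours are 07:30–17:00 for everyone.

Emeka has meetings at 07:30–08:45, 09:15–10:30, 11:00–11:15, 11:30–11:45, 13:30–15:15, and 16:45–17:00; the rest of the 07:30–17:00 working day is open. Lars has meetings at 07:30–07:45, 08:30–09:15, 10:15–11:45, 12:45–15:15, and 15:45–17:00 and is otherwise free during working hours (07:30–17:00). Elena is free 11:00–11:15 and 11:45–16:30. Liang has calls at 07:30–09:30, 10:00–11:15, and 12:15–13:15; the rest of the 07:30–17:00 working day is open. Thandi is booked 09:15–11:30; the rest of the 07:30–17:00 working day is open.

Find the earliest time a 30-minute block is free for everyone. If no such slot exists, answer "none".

Emeka free within 07:30–17:00: 08:45–09:15, 10:30–11:00, 11:15–11:30, 11:45–13:30, 15:15–16:45.
Lars free within 07:30–17:00: 07:45–08:30, 09:15–10:15, 11:45–12:45, 15:15–15:45.
Liang free within 07:30–17:00: 09:30–10:00, 11:15–12:15, 13:15–17:00.
Thandi free within 07:30–17:00: 07:30–09:15, 11:30–17:00.
Emeka ∩ Lars: 11:45–12:45, 15:15–15:45.
Emeka ∩ Lars ∩ Elena: 11:45–12:45, 15:15–15:45.
Emeka ∩ Lars ∩ Elena ∩ Liang: 11:45–12:15, 15:15–15:45.
Emeka ∩ Lars ∩ Elena ∩ Liang ∩ Thandi: 11:45–12:15, 15:15–15:45.
Windows ≥ 30 min: 11:45–12:15, 15:15–15:45.
Earliest such window starts at 11:45.

11:45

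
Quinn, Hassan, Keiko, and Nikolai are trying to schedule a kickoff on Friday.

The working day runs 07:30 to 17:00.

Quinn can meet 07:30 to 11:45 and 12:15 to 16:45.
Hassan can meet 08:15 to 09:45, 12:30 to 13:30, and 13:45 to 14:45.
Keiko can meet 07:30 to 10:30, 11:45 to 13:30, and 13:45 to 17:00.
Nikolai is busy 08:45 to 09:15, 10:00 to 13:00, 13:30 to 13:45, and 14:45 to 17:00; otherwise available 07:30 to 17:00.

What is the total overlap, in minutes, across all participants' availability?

Nikolai free within 07:30–17:00: 07:30–08:45, 09:15–10:00, 13:00–13:30, 13:45–14:45.
Quinn ∩ Hassan: 08:15–09:45, 12:30–13:30, 13:45–14:45.
Quinn ∩ Hassan ∩ Keiko: 08:15–09:45, 12:30–13:30, 13:45–14:45.
Quinn ∩ Hassan ∩ Keiko ∩ Nikolai: 08:15–08:45, 09:15–09:45, 13:00–13:30, 13:45–14:45.
Total common minutes: 30 + 30 + 30 + 60 = 150.

150 minutes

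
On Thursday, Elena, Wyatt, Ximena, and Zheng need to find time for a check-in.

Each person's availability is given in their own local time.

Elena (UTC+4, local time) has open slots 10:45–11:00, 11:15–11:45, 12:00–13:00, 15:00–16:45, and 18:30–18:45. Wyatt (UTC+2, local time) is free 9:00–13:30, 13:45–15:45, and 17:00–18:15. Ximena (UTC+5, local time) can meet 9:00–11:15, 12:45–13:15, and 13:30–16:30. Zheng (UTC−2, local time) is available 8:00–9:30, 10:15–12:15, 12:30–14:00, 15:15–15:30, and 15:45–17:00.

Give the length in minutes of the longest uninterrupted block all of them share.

Elena → UTC: 06:45–07:00, 07:15–07:45, 08:00–09:00, 11:00–12:45, 14:30–14:45.
Wyatt → UTC: 07:00–11:30, 11:45–13:45, 15:00–16:15.
Ximena → UTC: 04:00–06:15, 07:45–08:15, 08:30–11:30.
Zheng → UTC: 10:00–11:30, 12:15–14:15, 14:30–16:00, 17:15–17:30, 17:45–19:00.
Elena ∩ Wyatt: 07:15–07:45, 08:00–09:00, 11:00–11:30, 11:45–12:45.
Elena ∩ Wyatt ∩ Ximena: 08:00–08:15, 08:30–09:00, 11:00–11:30.
Elena ∩ Wyatt ∩ Ximena ∩ Zheng: 11:00–11:30.
Single common window of 30 minutes.

30 minutes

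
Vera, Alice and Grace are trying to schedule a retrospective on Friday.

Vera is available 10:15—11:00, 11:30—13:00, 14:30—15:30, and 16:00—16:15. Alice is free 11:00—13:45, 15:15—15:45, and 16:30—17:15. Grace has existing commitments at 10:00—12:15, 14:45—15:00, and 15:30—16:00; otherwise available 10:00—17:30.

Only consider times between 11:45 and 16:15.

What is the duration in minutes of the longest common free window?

45 minutes

Grace free within 10:00–17:30: 12:15–14:45, 15:00–15:30, 16:00–17:30.
Vera ∩ Alice: 11:30–13:00, 15:15–15:30.
Vera ∩ Alice ∩ Grace: 12:15–13:00, 15:15–15:30.
Restricted to 11:45–16:15: 12:15–13:00, 15:15–15:30.
Common window lengths: 45, 15 min; longest is 45.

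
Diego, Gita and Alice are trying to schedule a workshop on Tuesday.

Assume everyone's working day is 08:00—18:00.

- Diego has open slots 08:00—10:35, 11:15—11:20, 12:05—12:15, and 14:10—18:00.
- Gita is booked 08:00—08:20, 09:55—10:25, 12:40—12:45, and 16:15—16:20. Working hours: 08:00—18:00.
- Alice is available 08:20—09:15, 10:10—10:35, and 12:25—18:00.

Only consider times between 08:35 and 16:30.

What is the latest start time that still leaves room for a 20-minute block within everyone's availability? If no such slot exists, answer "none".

15:55

Gita free within 08:00–18:00: 08:20–09:55, 10:25–12:40, 12:45–16:15, 16:20–18:00.
Diego ∩ Gita: 08:20–09:55, 10:25–10:35, 11:15–11:20, 12:05–12:15, 14:10–16:15, 16:20–18:00.
Diego ∩ Gita ∩ Alice: 08:20–09:15, 10:25–10:35, 14:10–16:15, 16:20–18:00.
Restricted to 08:35–16:30: 08:35–09:15, 10:25–10:35, 14:10–16:15, 16:20–16:30.
Windows ≥ 20 min: 08:35–09:15, 14:10–16:15.
Latest start in the last window 14:10–16:15 is 16:15 − 20 min = 15:55.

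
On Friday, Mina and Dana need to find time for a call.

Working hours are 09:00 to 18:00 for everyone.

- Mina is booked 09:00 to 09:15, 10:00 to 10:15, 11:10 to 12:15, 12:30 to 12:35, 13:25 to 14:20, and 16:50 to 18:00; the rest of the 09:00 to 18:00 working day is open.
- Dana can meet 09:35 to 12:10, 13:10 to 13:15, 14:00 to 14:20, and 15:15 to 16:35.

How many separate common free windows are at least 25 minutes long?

3

Mina free within 09:00–18:00: 09:15–10:00, 10:15–11:10, 12:15–12:30, 12:35–13:25, 14:20–16:50.
Mina ∩ Dana: 09:35–10:00, 10:15–11:10, 13:10–13:15, 15:15–16:35.
Windows ≥ 25 min: 09:35–10:00, 10:15–11:10, 15:15–16:35.
That's 3 windows.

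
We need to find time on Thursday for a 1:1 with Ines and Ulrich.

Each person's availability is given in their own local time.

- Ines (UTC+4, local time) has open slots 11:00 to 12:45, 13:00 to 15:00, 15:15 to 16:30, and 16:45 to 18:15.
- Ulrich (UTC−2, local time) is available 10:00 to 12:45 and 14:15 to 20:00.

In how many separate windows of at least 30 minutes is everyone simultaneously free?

2

Ines → UTC: 07:00–08:45, 09:00–11:00, 11:15–12:30, 12:45–14:15.
Ulrich → UTC: 12:00–14:45, 16:15–22:00.
Ines ∩ Ulrich: 12:00–12:30, 12:45–14:15.
Windows ≥ 30 min: 12:00–12:30, 12:45–14:15.
That's 2 windows.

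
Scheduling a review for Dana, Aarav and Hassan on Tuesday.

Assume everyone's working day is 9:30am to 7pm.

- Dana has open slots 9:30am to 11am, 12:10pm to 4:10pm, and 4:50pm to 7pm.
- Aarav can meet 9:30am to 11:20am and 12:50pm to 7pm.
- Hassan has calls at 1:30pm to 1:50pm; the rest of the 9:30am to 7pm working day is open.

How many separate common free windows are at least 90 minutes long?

3

Hassan free within 09:30–19:00: 09:30–13:30, 13:50–19:00.
Dana ∩ Aarav: 09:30–11:00, 12:50–16:10, 16:50–19:00.
Dana ∩ Aarav ∩ Hassan: 09:30–11:00, 12:50–13:30, 13:50–16:10, 16:50–19:00.
Windows ≥ 90 min: 09:30–11:00, 13:50–16:10, 16:50–19:00.
That's 3 windows.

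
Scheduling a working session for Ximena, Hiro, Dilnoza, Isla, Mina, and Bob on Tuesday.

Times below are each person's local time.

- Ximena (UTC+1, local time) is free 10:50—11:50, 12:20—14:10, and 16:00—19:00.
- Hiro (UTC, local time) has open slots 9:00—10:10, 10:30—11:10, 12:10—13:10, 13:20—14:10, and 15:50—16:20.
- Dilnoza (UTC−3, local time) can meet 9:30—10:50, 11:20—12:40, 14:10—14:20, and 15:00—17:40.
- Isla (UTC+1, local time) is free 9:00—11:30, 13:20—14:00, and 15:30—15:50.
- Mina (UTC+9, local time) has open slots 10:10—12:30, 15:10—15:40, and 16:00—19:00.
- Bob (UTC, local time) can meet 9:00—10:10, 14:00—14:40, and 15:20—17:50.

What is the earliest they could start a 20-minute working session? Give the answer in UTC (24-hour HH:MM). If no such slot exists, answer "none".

none

Ximena → UTC: 09:50–10:50, 11:20–13:10, 15:00–18:00.
Hiro → UTC: 09:00–10:10, 10:30–11:10, 12:10–13:10, 13:20–14:10, 15:50–16:20.
Dilnoza → UTC: 12:30–13:50, 14:20–15:40, 17:10–17:20, 18:00–20:40.
Isla → UTC: 08:00–10:30, 12:20–13:00, 14:30–14:50.
Mina → UTC: 01:10–03:30, 06:10–06:40, 07:00–10:00.
Bob → UTC: 09:00–10:10, 14:00–14:40, 15:20–17:50.
Ximena ∩ Hiro: 09:50–10:10, 10:30–10:50, 12:10–13:10, 15:50–16:20.
Ximena ∩ Hiro ∩ Dilnoza: 12:30–13:10.
Ximena ∩ Hiro ∩ Dilnoza ∩ Isla: 12:30–13:00.
Ximena ∩ Hiro ∩ Dilnoza ∩ Isla ∩ Mina: (none).
Ximena ∩ Hiro ∩ Dilnoza ∩ Isla ∩ Mina ∩ Bob: (none).
Windows ≥ 20 min: (none).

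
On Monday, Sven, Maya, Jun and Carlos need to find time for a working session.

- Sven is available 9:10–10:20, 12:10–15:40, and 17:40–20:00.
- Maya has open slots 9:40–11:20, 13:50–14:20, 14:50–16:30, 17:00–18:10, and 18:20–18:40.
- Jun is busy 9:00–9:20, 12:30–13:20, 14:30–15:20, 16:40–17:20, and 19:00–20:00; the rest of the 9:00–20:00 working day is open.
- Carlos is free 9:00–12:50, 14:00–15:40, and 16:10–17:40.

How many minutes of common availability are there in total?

80 minutes

Jun free within 09:00–20:00: 09:20–12:30, 13:20–14:30, 15:20–16:40, 17:20–19:00.
Sven ∩ Maya: 09:40–10:20, 13:50–14:20, 14:50–15:40, 17:40–18:10, 18:20–18:40.
Sven ∩ Maya ∩ Jun: 09:40–10:20, 13:50–14:20, 15:20–15:40, 17:40–18:10, 18:20–18:40.
Sven ∩ Maya ∩ Jun ∩ Carlos: 09:40–10:20, 14:00–14:20, 15:20–15:40.
Total common minutes: 40 + 20 + 20 = 80.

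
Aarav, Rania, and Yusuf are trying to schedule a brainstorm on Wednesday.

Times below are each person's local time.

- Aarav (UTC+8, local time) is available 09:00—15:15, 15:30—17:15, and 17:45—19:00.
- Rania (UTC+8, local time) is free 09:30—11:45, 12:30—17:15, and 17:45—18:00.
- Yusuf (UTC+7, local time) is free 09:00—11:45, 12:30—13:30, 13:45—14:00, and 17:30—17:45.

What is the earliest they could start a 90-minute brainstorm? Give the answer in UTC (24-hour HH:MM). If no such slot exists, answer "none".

02:00

Aarav → UTC: 01:00–07:15, 07:30–09:15, 09:45–11:00.
Rania → UTC: 01:30–03:45, 04:30–09:15, 09:45–10:00.
Yusuf → UTC: 02:00–04:45, 05:30–06:30, 06:45–07:00, 10:30–10:45.
Aarav ∩ Rania: 01:30–03:45, 04:30–07:15, 07:30–09:15, 09:45–10:00.
Aarav ∩ Rania ∩ Yusuf: 02:00–03:45, 04:30–04:45, 05:30–06:30, 06:45–07:00.
Windows ≥ 90 min: 02:00–03:45.
Earliest such window starts at 02:00.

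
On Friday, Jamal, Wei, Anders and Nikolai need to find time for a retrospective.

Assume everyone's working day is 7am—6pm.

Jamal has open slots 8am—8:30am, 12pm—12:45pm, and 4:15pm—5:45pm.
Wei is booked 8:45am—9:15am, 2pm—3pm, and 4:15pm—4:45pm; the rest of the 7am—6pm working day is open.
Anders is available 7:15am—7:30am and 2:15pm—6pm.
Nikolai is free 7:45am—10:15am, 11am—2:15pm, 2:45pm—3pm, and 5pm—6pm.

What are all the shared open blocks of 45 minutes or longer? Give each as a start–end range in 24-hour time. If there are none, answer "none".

17:00–17:45

Wei free within 07:00–18:00: 07:00–08:45, 09:15–14:00, 15:00–16:15, 16:45–18:00.
Jamal ∩ Wei: 08:00–08:30, 12:00–12:45, 16:45–17:45.
Jamal ∩ Wei ∩ Anders: 16:45–17:45.
Jamal ∩ Wei ∩ Anders ∩ Nikolai: 17:00–17:45.
Windows ≥ 45 min: 17:00–17:45.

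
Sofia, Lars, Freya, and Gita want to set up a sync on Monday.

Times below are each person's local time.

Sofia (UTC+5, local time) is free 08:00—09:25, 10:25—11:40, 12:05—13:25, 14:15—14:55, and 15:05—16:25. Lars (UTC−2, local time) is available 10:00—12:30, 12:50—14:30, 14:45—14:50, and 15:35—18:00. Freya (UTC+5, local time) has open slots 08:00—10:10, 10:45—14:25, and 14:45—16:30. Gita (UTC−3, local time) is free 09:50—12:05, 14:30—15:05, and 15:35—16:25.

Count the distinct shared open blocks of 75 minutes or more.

Sofia → UTC: 03:00–04:25, 05:25–06:40, 07:05–08:25, 09:15–09:55, 10:05–11:25.
Lars → UTC: 12:00–14:30, 14:50–16:30, 16:45–16:50, 17:35–20:00.
Freya → UTC: 03:00–05:10, 05:45–09:25, 09:45–11:30.
Gita → UTC: 12:50–15:05, 17:30–18:05, 18:35–19:25.
Sofia ∩ Lars: (none).
Sofia ∩ Lars ∩ Freya: (none).
Sofia ∩ Lars ∩ Freya ∩ Gita: (none).
Windows ≥ 75 min: (none).
That's 0 windows.

0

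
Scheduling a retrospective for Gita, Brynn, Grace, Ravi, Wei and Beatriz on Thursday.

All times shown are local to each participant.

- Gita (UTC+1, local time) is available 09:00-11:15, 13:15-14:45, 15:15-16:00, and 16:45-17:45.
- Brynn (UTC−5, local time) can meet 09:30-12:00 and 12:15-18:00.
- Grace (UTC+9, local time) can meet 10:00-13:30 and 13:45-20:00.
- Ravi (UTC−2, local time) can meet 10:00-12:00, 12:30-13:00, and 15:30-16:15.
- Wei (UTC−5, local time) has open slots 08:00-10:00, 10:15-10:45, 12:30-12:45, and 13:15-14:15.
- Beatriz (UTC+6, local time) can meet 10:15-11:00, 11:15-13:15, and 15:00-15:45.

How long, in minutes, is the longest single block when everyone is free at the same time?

0 minutes

Gita → UTC: 08:00–10:15, 12:15–13:45, 14:15–15:00, 15:45–16:45.
Brynn → UTC: 14:30–17:00, 17:15–23:00.
Grace → UTC: 01:00–04:30, 04:45–11:00.
Ravi → UTC: 12:00–14:00, 14:30–15:00, 17:30–18:15.
Wei → UTC: 13:00–15:00, 15:15–15:45, 17:30–17:45, 18:15–19:15.
Beatriz → UTC: 04:15–05:00, 05:15–07:15, 09:00–09:45.
Gita ∩ Brynn: 14:30–15:00, 15:45–16:45.
Gita ∩ Brynn ∩ Grace: (none).
Gita ∩ Brynn ∩ Grace ∩ Ravi: (none).
Gita ∩ Brynn ∩ Grace ∩ Ravi ∩ Wei: (none).
Gita ∩ Brynn ∩ Grace ∩ Ravi ∩ Wei ∩ Beatriz: (none).
No common window.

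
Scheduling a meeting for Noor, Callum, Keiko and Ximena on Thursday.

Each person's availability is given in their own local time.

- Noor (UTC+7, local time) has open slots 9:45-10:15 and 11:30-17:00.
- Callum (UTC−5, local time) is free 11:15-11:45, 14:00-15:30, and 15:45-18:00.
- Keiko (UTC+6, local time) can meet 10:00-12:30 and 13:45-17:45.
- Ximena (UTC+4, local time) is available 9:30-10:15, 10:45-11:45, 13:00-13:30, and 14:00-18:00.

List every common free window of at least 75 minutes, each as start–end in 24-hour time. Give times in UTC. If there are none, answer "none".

none

Noor → UTC: 02:45–03:15, 04:30–10:00.
Callum → UTC: 16:15–16:45, 19:00–20:30, 20:45–23:00.
Keiko → UTC: 04:00–06:30, 07:45–11:45.
Ximena → UTC: 05:30–06:15, 06:45–07:45, 09:00–09:30, 10:00–14:00.
Noor ∩ Callum: (none).
Noor ∩ Callum ∩ Keiko: (none).
Noor ∩ Callum ∩ Keiko ∩ Ximena: (none).
Windows ≥ 75 min: (none).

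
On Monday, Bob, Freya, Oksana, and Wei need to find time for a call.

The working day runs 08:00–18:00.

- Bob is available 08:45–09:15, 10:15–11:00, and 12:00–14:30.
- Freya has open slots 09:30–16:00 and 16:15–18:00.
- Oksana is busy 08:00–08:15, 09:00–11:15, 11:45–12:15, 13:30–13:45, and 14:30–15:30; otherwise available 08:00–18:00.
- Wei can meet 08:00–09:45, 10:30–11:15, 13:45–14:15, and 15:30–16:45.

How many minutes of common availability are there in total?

30 minutes

Oksana free within 08:00–18:00: 08:15–09:00, 11:15–11:45, 12:15–13:30, 13:45–14:30, 15:30–18:00.
Bob ∩ Freya: 10:15–11:00, 12:00–14:30.
Bob ∩ Freya ∩ Oksana: 12:15–13:30, 13:45–14:30.
Bob ∩ Freya ∩ Oksana ∩ Wei: 13:45–14:15.
Total common minutes: 30.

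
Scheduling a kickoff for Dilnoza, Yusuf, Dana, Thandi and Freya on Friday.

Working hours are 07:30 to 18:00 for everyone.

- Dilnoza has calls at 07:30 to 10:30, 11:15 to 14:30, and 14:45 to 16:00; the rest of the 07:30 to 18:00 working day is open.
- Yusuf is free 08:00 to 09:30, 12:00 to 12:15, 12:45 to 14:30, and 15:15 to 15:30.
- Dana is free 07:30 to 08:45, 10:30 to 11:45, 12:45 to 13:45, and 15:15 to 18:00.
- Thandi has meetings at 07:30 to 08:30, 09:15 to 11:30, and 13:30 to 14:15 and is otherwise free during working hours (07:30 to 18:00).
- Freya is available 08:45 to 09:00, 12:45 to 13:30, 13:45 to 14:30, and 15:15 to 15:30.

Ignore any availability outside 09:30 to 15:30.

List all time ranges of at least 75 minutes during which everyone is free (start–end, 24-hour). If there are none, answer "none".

none

Dilnoza free within 07:30–18:00: 10:30–11:15, 14:30–14:45, 16:00–18:00.
Thandi free within 07:30–18:00: 08:30–09:15, 11:30–13:30, 14:15–18:00.
Dilnoza ∩ Yusuf: (none).
Dilnoza ∩ Yusuf ∩ Dana: (none).
Dilnoza ∩ Yusuf ∩ Dana ∩ Thandi: (none).
Dilnoza ∩ Yusuf ∩ Dana ∩ Thandi ∩ Freya: (none).
Restricted to 09:30–15:30: (none).
Windows ≥ 75 min: (none).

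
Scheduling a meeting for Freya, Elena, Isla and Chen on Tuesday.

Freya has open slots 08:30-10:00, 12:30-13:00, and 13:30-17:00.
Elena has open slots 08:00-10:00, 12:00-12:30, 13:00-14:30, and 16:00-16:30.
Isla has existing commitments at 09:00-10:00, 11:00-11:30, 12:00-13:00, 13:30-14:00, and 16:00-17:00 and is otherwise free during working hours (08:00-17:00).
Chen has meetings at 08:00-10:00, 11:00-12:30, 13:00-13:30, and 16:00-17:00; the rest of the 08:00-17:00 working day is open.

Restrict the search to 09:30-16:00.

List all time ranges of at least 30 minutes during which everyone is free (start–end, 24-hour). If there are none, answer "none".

14:00–14:30

Isla free within 08:00–17:00: 08:00–09:00, 10:00–11:00, 11:30–12:00, 13:00–13:30, 14:00–16:00.
Chen free within 08:00–17:00: 10:00–11:00, 12:30–13:00, 13:30–16:00.
Freya ∩ Elena: 08:30–10:00, 13:30–14:30, 16:00–16:30.
Freya ∩ Elena ∩ Isla: 08:30–09:00, 14:00–14:30.
Freya ∩ Elena ∩ Isla ∩ Chen: 14:00–14:30.
Restricted to 09:30–16:00: 14:00–14:30.
Windows ≥ 30 min: 14:00–14:30.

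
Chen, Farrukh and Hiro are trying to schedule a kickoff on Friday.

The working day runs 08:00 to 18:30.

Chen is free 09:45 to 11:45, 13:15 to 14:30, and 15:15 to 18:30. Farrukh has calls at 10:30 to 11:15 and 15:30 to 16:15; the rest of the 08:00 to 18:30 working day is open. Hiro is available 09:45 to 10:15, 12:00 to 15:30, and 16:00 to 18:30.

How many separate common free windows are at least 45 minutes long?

Farrukh free within 08:00–18:30: 08:00–10:30, 11:15–15:30, 16:15–18:30.
Chen ∩ Farrukh: 09:45–10:30, 11:15–11:45, 13:15–14:30, 15:15–15:30, 16:15–18:30.
Chen ∩ Farrukh ∩ Hiro: 09:45–10:15, 13:15–14:30, 15:15–15:30, 16:15–18:30.
Windows ≥ 45 min: 13:15–14:30, 16:15–18:30.
That's 2 windows.

2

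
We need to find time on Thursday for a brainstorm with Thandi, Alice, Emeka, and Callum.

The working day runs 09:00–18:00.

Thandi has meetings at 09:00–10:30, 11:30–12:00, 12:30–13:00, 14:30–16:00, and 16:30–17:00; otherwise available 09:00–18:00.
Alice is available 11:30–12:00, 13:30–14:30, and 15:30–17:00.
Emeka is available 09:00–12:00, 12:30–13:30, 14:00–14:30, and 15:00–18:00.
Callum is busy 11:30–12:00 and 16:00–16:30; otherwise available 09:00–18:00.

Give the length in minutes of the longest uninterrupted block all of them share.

Thandi free within 09:00–18:00: 10:30–11:30, 12:00–12:30, 13:00–14:30, 16:00–16:30, 17:00–18:00.
Callum free within 09:00–18:00: 09:00–11:30, 12:00–16:00, 16:30–18:00.
Thandi ∩ Alice: 13:30–14:30, 16:00–16:30.
Thandi ∩ Alice ∩ Emeka: 14:00–14:30, 16:00–16:30.
Thandi ∩ Alice ∩ Emeka ∩ Callum: 14:00–14:30.
Single common window of 30 minutes.

30 minutes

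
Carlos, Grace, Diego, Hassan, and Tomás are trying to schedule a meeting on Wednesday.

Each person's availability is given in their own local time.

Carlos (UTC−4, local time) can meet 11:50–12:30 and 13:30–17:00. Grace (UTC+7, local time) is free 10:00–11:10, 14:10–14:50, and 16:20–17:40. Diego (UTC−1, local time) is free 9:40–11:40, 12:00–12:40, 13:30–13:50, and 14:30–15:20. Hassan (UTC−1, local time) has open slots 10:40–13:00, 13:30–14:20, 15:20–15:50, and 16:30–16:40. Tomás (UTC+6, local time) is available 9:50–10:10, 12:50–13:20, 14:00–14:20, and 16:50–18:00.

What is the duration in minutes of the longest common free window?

0 minutes

Carlos → UTC: 15:50–16:30, 17:30–21:00.
Grace → UTC: 03:00–04:10, 07:10–07:50, 09:20–10:40.
Diego → UTC: 10:40–12:40, 13:00–13:40, 14:30–14:50, 15:30–16:20.
Hassan → UTC: 11:40–14:00, 14:30–15:20, 16:20–16:50, 17:30–17:40.
Tomás → UTC: 03:50–04:10, 06:50–07:20, 08:00–08:20, 10:50–12:00.
Carlos ∩ Grace: (none).
Carlos ∩ Grace ∩ Diego: (none).
Carlos ∩ Grace ∩ Diego ∩ Hassan: (none).
Carlos ∩ Grace ∩ Diego ∩ Hassan ∩ Tomás: (none).
No common window.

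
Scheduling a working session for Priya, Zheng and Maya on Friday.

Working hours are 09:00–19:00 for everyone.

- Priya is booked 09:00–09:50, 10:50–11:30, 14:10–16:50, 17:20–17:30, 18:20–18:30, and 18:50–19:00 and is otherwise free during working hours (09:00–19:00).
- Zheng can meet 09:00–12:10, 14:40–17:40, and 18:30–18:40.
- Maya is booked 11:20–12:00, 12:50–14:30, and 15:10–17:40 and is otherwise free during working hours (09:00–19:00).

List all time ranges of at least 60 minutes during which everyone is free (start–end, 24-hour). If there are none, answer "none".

09:50–10:50

Priya free within 09:00–19:00: 09:50–10:50, 11:30–14:10, 16:50–17:20, 17:30–18:20, 18:30–18:50.
Maya free within 09:00–19:00: 09:00–11:20, 12:00–12:50, 14:30–15:10, 17:40–19:00.
Priya ∩ Zheng: 09:50–10:50, 11:30–12:10, 16:50–17:20, 17:30–17:40, 18:30–18:40.
Priya ∩ Zheng ∩ Maya: 09:50–10:50, 12:00–12:10, 18:30–18:40.
Windows ≥ 60 min: 09:50–10:50.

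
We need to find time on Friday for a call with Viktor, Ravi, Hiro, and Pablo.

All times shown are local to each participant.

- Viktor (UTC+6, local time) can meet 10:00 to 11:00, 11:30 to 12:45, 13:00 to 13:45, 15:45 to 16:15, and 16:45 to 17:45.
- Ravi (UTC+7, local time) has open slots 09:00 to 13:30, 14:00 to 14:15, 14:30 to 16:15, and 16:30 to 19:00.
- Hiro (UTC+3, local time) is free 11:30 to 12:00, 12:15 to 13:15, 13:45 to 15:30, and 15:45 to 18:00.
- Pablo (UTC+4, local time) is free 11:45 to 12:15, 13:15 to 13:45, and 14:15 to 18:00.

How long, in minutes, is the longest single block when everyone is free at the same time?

60 minutes

Viktor → UTC: 04:00–05:00, 05:30–06:45, 07:00–07:45, 09:45–10:15, 10:45–11:45.
Ravi → UTC: 02:00–06:30, 07:00–07:15, 07:30–09:15, 09:30–12:00.
Hiro → UTC: 08:30–09:00, 09:15–10:15, 10:45–12:30, 12:45–15:00.
Pablo → UTC: 07:45–08:15, 09:15–09:45, 10:15–14:00.
Viktor ∩ Ravi: 04:00–05:00, 05:30–06:30, 07:00–07:15, 07:30–07:45, 09:45–10:15, 10:45–11:45.
Viktor ∩ Ravi ∩ Hiro: 09:45–10:15, 10:45–11:45.
Viktor ∩ Ravi ∩ Hiro ∩ Pablo: 10:45–11:45.
Single common window of 60 minutes.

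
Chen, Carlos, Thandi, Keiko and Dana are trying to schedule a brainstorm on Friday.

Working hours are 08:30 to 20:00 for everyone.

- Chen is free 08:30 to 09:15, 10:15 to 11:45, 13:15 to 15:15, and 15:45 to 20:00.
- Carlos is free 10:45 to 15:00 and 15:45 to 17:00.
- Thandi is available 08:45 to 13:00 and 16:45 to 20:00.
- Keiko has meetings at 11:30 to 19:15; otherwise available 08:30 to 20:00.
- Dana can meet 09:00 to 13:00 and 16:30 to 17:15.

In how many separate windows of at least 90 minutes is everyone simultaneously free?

0

Keiko free within 08:30–20:00: 08:30–11:30, 19:15–20:00.
Chen ∩ Carlos: 10:45–11:45, 13:15–15:00, 15:45–17:00.
Chen ∩ Carlos ∩ Thandi: 10:45–11:45, 16:45–17:00.
Chen ∩ Carlos ∩ Thandi ∩ Keiko: 10:45–11:30.
Chen ∩ Carlos ∩ Thandi ∩ Keiko ∩ Dana: 10:45–11:30.
Windows ≥ 90 min: (none).
That's 0 windows.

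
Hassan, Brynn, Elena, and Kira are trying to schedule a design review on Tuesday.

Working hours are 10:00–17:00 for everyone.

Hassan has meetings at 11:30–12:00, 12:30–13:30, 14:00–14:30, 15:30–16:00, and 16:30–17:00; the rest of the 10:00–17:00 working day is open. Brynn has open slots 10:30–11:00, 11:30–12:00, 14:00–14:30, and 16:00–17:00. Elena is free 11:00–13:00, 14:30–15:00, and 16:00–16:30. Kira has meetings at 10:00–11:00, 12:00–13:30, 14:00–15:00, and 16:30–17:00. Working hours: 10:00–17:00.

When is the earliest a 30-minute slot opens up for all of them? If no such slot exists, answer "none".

16:00

Hassan free within 10:00–17:00: 10:00–11:30, 12:00–12:30, 13:30–14:00, 14:30–15:30, 16:00–16:30.
Kira free within 10:00–17:00: 11:00–12:00, 13:30–14:00, 15:00–16:30.
Hassan ∩ Brynn: 10:30–11:00, 16:00–16:30.
Hassan ∩ Brynn ∩ Elena: 16:00–16:30.
Hassan ∩ Brynn ∩ Elena ∩ Kira: 16:00–16:30.
Windows ≥ 30 min: 16:00–16:30.
Earliest such window starts at 16:00.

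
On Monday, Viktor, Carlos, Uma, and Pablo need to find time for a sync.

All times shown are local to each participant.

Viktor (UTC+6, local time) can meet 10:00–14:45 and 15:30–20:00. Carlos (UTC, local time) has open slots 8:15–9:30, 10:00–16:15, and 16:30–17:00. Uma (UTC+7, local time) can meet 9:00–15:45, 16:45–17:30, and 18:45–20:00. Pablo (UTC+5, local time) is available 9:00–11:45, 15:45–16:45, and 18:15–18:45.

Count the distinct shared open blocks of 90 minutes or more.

0

Viktor → UTC: 04:00–08:45, 09:30–14:00.
Carlos → UTC: 08:15–09:30, 10:00–16:15, 16:30–17:00.
Uma → UTC: 02:00–08:45, 09:45–10:30, 11:45–13:00.
Pablo → UTC: 04:00–06:45, 10:45–11:45, 13:15–13:45.
Viktor ∩ Carlos: 08:15–08:45, 10:00–14:00.
Viktor ∩ Carlos ∩ Uma: 08:15–08:45, 10:00–10:30, 11:45–13:00.
Viktor ∩ Carlos ∩ Uma ∩ Pablo: (none).
Windows ≥ 90 min: (none).
That's 0 windows.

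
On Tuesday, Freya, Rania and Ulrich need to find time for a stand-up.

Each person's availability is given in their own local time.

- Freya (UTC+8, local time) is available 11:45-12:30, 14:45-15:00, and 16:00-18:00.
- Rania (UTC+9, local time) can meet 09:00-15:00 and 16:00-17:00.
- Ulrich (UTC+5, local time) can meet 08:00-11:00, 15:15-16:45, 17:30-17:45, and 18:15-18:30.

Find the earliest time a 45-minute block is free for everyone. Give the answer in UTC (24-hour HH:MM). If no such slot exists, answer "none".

Freya → UTC: 03:45–04:30, 06:45–07:00, 08:00–10:00.
Rania → UTC: 00:00–06:00, 07:00–08:00.
Ulrich → UTC: 03:00–06:00, 10:15–11:45, 12:30–12:45, 13:15–13:30.
Freya ∩ Rania: 03:45–04:30.
Freya ∩ Rania ∩ Ulrich: 03:45–04:30.
Windows ≥ 45 min: 03:45–04:30.
Earliest such window starts at 03:45.

03:45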